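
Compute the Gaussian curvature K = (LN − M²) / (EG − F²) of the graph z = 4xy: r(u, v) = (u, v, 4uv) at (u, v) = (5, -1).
K = -16/173889

Coefficients of the first fundamental form: E = 16*v^2 + 1, F = 16*u*v, G = 16*u^2 + 1.
Coefficients of the second fundamental form: L = 0, M = 4/sqrt(16*u^2 + 16*v^2 + 1), N = 0.
Assemble K = (LN − M²)/(EG − F²) = -16/(256*u^4 + 512*u^2*v^2 + 32*u^2 + 256*v^4 + 32*v^2 + 1). At (u, v) = (5, -1): K = -16/173889.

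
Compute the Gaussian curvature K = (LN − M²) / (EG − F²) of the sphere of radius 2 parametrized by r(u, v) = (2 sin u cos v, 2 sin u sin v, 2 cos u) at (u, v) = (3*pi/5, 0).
K = 1/4

Coefficients of the first fundamental form: E = 4, F = 0, G = 4*sin(u)^2.
Coefficients of the second fundamental form: L = -2*sin(u)/Abs(sin(u)), M = 0, N = -2*sin(u)^3/Abs(sin(u)).
Assemble K = (LN − M²)/(EG − F²) = 1/4. At (u, v) = (3*pi/5, 0): K = 1/4.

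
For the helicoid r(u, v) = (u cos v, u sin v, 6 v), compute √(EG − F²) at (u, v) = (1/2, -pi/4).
√(EG − F²)|_{(1/2, -pi/4)} = sqrt(145)/2

E = 1, F = 0, G = u^2 + 36; EG − F² = u^2 + 36; √(EG − F²) = sqrt(u^2 + 36). At the given point: sqrt(145)/2.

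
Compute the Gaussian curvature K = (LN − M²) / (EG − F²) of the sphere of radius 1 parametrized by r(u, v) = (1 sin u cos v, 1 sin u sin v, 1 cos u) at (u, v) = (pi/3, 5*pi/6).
K = 1

Coefficients of the first fundamental form: E = 1, F = 0, G = sin(u)^2.
Coefficients of the second fundamental form: L = -sin(u)/Abs(sin(u)), M = 0, N = -sin(u)^3/Abs(sin(u)).
Assemble K = (LN − M²)/(EG − F²) = 1. At (u, v) = (pi/3, 5*pi/6): K = 1.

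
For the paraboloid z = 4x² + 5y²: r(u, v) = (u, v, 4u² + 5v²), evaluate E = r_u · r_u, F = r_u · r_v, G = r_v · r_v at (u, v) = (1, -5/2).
E = 65;  F = -200;  G = 626

Partials: r_u = (1, 0, 8*u), r_v = (0, 1, 10*v). As functions of (u, v):
  E = r_u · r_u = 64*u^2 + 1,
  F = r_u · r_v = 80*u*v,
  G = r_v · r_v = 100*v^2 + 1.
Evaluating at (u, v) = (1, -5/2): E = 65, F = -200, G = 626.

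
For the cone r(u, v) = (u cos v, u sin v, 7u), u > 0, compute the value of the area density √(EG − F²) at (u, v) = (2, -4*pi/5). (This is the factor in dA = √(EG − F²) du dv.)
√(EG − F²)|_{(2, -4*pi/5)} = 10*sqrt(2)

E = 50, F = 0, G = u^2, so EG − F² = 50*u^2. Taking the positive square root: √(EG − F²) = 5*sqrt(2)*Abs(u). At (u, v) = (2, -4*pi/5): 10*sqrt(2).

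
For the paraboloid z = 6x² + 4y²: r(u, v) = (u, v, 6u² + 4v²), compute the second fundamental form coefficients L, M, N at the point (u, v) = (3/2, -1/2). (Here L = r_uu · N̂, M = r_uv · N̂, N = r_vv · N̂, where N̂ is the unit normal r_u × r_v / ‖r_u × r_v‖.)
L = 12*sqrt(341)/341;  M = 0;  N = 8*sqrt(341)/341

Compute the unit normal N̂(u, v) = (-12*u/sqrt(144*u^2 + 64*v^2 + 1), -8*v/sqrt(144*u^2 + 64*v^2 + 1), 1/sqrt(144*u^2 + 64*v^2 + 1)), and the second partials r_uu, r_uv, r_vv. Take dot products:
  L(u, v) = r_uu · N̂ = 12/sqrt(144*u^2 + 64*v^2 + 1),
  M(u, v) = r_uv · N̂ = 0,
  N(u, v) = r_vv · N̂ = 8/sqrt(144*u^2 + 64*v^2 + 1).
Evaluating at (u, v) = (3/2, -1/2):
  L = 12*sqrt(341)/341, M = 0, N = 8*sqrt(341)/341.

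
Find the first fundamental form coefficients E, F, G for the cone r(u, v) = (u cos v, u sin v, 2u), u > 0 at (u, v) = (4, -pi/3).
E = 5;  F = 0;  G = 16

Partials: r_u = (cos(v), sin(v), 2), r_v = (-u*sin(v), u*cos(v), 0). As functions of (u, v):
  E = r_u · r_u = 5,
  F = r_u · r_v = 0,
  G = r_v · r_v = u^2.
Evaluating at (u, v) = (4, -pi/3): E = 5, F = 0, G = 16.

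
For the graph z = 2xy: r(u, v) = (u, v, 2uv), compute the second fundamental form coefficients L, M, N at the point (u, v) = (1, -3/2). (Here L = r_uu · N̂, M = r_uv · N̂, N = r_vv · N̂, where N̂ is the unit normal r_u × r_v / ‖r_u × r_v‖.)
L = 0;  M = sqrt(14)/7;  N = 0

Compute the unit normal N̂(u, v) = (-2*v/sqrt(4*u^2 + 4*v^2 + 1), -2*u/sqrt(4*u^2 + 4*v^2 + 1), 1/sqrt(4*u^2 + 4*v^2 + 1)), and the second partials r_uu, r_uv, r_vv. Take dot products:
  L(u, v) = r_uu · N̂ = 0,
  M(u, v) = r_uv · N̂ = 2/sqrt(4*u^2 + 4*v^2 + 1),
  N(u, v) = r_vv · N̂ = 0.
Evaluating at (u, v) = (1, -3/2):
  L = 0, M = sqrt(14)/7, N = 0.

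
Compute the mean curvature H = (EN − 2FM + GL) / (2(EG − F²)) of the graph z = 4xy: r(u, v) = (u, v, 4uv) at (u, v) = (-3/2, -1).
H = -96*sqrt(53)/2809

With E = 16*v^2 + 1, F = 16*u*v, G = 16*u^2 + 1, L = 0, M = 4/sqrt(16*u^2 + 16*v^2 + 1), N = 0, assemble
  H = (EN − 2FM + GL) / (2(EG − F²)) = -64*u*v/(16*u^2 + 16*v^2 + 1)^(3/2).
At (u, v) = (-3/2, -1): H = -96*sqrt(53)/2809.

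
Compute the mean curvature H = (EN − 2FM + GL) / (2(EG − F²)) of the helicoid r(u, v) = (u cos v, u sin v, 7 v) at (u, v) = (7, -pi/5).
H = 0

With E = 1, F = 0, G = u^2 + 49, L = 0, M = -7/sqrt(u^2 + 49), N = 0, assemble
  H = (EN − 2FM + GL) / (2(EG − F²)) = 0.
At (u, v) = (7, -pi/5): H = 0.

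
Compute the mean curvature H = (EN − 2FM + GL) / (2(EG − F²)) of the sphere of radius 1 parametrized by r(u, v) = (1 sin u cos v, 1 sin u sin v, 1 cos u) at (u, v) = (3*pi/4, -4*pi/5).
H = -1

With E = 1, F = 0, G = sin(u)^2, L = -sin(u)/Abs(sin(u)), M = 0, N = -sin(u)^3/Abs(sin(u)), assemble
  H = (EN − 2FM + GL) / (2(EG − F²)) = -sin(u)/Abs(sin(u)).
At (u, v) = (3*pi/4, -4*pi/5): H = -1.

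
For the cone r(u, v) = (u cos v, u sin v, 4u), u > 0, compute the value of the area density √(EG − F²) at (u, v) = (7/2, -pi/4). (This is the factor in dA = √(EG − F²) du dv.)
√(EG − F²)|_{(7/2, -pi/4)} = 7*sqrt(17)/2

E = 17, F = 0, G = u^2, so EG − F² = 17*u^2. Taking the positive square root: √(EG − F²) = sqrt(17)*Abs(u). At (u, v) = (7/2, -pi/4): 7*sqrt(17)/2.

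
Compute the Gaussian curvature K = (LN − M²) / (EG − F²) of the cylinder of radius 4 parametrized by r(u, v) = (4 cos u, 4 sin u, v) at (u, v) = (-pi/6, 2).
K = 0

Coefficients of the first fundamental form: E = 16, F = 0, G = 1.
Coefficients of the second fundamental form: L = -4, M = 0, N = 0.
Assemble K = (LN − M²)/(EG − F²) = 0. At (u, v) = (-pi/6, 2): K = 0.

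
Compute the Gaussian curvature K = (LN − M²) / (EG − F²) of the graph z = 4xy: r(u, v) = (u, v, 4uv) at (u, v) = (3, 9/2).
K = -16/219961

Coefficients of the first fundamental form: E = 16*v^2 + 1, F = 16*u*v, G = 16*u^2 + 1.
Coefficients of the second fundamental form: L = 0, M = 4/sqrt(16*u^2 + 16*v^2 + 1), N = 0.
Assemble K = (LN − M²)/(EG − F²) = -16/(256*u^4 + 512*u^2*v^2 + 32*u^2 + 256*v^4 + 32*v^2 + 1). At (u, v) = (3, 9/2): K = -16/219961.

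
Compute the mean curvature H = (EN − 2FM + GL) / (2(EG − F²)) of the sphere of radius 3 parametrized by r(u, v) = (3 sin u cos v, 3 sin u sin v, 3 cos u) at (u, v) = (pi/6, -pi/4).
H = -1/3

With E = 9, F = 0, G = 9*sin(u)^2, L = -3*sin(u)/Abs(sin(u)), M = 0, N = -3*sin(u)^3/Abs(sin(u)), assemble
  H = (EN − 2FM + GL) / (2(EG − F²)) = -sin(u)/(3*Abs(sin(u))).
At (u, v) = (pi/6, -pi/4): H = -1/3.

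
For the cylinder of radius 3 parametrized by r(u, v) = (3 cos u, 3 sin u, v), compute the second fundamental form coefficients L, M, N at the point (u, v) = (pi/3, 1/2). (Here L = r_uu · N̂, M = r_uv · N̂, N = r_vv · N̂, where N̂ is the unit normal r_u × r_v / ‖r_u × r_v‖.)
L = -3;  M = 0;  N = 0

Compute the unit normal N̂(u, v) = (cos(u), sin(u), 0), and the second partials r_uu, r_uv, r_vv. Take dot products:
  L(u, v) = r_uu · N̂ = -3,
  M(u, v) = r_uv · N̂ = 0,
  N(u, v) = r_vv · N̂ = 0.
Evaluating at (u, v) = (pi/3, 1/2):
  L = -3, M = 0, N = 0.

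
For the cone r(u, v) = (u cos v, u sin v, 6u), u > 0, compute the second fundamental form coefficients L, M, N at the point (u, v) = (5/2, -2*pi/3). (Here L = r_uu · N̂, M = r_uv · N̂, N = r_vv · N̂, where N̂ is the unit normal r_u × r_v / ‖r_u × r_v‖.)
L = 0;  M = 0;  N = 15*sqrt(37)/37

Compute the unit normal N̂(u, v) = (-6*sqrt(37)*u*cos(v)/(37*Abs(u)), -6*sqrt(37)*u*sin(v)/(37*Abs(u)), sqrt(37)*u/(37*Abs(u))), and the second partials r_uu, r_uv, r_vv. Take dot products:
  L(u, v) = r_uu · N̂ = 0,
  M(u, v) = r_uv · N̂ = 0,
  N(u, v) = r_vv · N̂ = 6*sqrt(37)*u^2/(37*Abs(u)).
Evaluating at (u, v) = (5/2, -2*pi/3):
  L = 0, M = 0, N = 15*sqrt(37)/37.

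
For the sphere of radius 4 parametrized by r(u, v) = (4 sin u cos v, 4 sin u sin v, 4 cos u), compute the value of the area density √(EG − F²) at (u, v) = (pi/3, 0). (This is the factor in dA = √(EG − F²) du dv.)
√(EG − F²)|_{(pi/3, 0)} = 8*sqrt(3)

E = 16, F = 0, G = 16*sin(u)^2, so EG − F² = 256*sin(u)^2. Taking the positive square root: √(EG − F²) = 16*Abs(sin(u)). At (u, v) = (pi/3, 0): 8*sqrt(3).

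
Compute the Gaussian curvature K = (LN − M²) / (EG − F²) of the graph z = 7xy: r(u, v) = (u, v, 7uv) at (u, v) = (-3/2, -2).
K = -784/1510441

Coefficients of the first fundamental form: E = 49*v^2 + 1, F = 49*u*v, G = 49*u^2 + 1.
Coefficients of the second fundamental form: L = 0, M = 7/sqrt(49*u^2 + 49*v^2 + 1), N = 0.
Assemble K = (LN − M²)/(EG − F²) = -49/(2401*u^4 + 4802*u^2*v^2 + 98*u^2 + 2401*v^4 + 98*v^2 + 1). At (u, v) = (-3/2, -2): K = -784/1510441.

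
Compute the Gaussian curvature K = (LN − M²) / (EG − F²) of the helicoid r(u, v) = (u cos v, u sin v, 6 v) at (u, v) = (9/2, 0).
K = -64/5625

Coefficients of the first fundamental form: E = 1, F = 0, G = u^2 + 36.
Coefficients of the second fundamental form: L = 0, M = -6/sqrt(u^2 + 36), N = 0.
Assemble K = (LN − M²)/(EG − F²) = -36/(u^2 + 36)^2. At (u, v) = (9/2, 0): K = -64/5625.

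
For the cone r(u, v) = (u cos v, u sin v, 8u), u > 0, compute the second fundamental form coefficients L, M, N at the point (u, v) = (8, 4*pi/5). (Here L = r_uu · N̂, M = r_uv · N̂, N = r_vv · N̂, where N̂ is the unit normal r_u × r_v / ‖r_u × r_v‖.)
L = 0;  M = 0;  N = 64*sqrt(65)/65

Compute the unit normal N̂(u, v) = (-8*sqrt(65)*u*cos(v)/(65*Abs(u)), -8*sqrt(65)*u*sin(v)/(65*Abs(u)), sqrt(65)*u/(65*Abs(u))), and the second partials r_uu, r_uv, r_vv. Take dot products:
  L(u, v) = r_uu · N̂ = 0,
  M(u, v) = r_uv · N̂ = 0,
  N(u, v) = r_vv · N̂ = 8*sqrt(65)*u^2/(65*Abs(u)).
Evaluating at (u, v) = (8, 4*pi/5):
  L = 0, M = 0, N = 64*sqrt(65)/65.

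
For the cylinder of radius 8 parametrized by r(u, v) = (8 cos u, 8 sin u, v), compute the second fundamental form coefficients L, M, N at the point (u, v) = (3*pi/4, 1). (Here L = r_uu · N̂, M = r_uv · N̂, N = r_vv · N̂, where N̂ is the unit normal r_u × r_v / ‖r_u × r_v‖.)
L = -8;  M = 0;  N = 0

Compute the unit normal N̂(u, v) = (cos(u), sin(u), 0), and the second partials r_uu, r_uv, r_vv. Take dot products:
  L(u, v) = r_uu · N̂ = -8,
  M(u, v) = r_uv · N̂ = 0,
  N(u, v) = r_vv · N̂ = 0.
Evaluating at (u, v) = (3*pi/4, 1):
  L = -8, M = 0, N = 0.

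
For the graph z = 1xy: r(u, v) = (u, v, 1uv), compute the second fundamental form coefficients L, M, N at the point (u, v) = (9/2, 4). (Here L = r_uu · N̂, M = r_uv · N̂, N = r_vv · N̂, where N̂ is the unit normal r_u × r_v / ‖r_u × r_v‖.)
L = 0;  M = 2*sqrt(149)/149;  N = 0

Compute the unit normal N̂(u, v) = (-v/sqrt(u^2 + v^2 + 1), -u/sqrt(u^2 + v^2 + 1), 1/sqrt(u^2 + v^2 + 1)), and the second partials r_uu, r_uv, r_vv. Take dot products:
  L(u, v) = r_uu · N̂ = 0,
  M(u, v) = r_uv · N̂ = 1/sqrt(u^2 + v^2 + 1),
  N(u, v) = r_vv · N̂ = 0.
Evaluating at (u, v) = (9/2, 4):
  L = 0, M = 2*sqrt(149)/149, N = 0.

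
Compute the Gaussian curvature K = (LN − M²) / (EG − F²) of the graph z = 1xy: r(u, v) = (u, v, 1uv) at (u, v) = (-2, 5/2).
K = -16/2025

Coefficients of the first fundamental form: E = v^2 + 1, F = u*v, G = u^2 + 1.
Coefficients of the second fundamental form: L = 0, M = 1/sqrt(u^2 + v^2 + 1), N = 0.
Assemble K = (LN − M²)/(EG − F²) = 1/((u^2*v^2 - (u^2 + 1)*(v^2 + 1))*(u^2 + v^2 + 1)). At (u, v) = (-2, 5/2): K = -16/2025.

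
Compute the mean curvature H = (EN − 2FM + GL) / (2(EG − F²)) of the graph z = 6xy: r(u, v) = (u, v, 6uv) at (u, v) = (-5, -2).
H = -432*sqrt(1045)/218405

With E = 36*v^2 + 1, F = 36*u*v, G = 36*u^2 + 1, L = 0, M = 6/sqrt(36*u^2 + 36*v^2 + 1), N = 0, assemble
  H = (EN − 2FM + GL) / (2(EG − F²)) = -216*u*v/(36*u^2 + 36*v^2 + 1)^(3/2).
At (u, v) = (-5, -2): H = -432*sqrt(1045)/218405.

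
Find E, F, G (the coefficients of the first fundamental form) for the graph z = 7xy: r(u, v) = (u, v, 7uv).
E = 49*v^2 + 1;  F = 49*u*v;  G = 49*u^2 + 1

Compute partials: r_u = (1, 0, 7*v), r_v = (0, 1, 7*u). Then
  E = r_u · r_u = 49*v^2 + 1,
  F = r_u · r_v = 49*u*v,
  G = r_v · r_v = 49*u^2 + 1.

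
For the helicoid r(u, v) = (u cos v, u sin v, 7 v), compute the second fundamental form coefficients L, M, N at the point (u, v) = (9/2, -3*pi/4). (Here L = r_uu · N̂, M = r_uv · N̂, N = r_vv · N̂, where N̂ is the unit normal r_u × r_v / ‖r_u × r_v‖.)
L = 0;  M = -14*sqrt(277)/277;  N = 0

Compute the unit normal N̂(u, v) = (7*sin(v)/sqrt(u^2 + 49), -7*cos(v)/sqrt(u^2 + 49), u/sqrt(u^2 + 49)), and the second partials r_uu, r_uv, r_vv. Take dot products:
  L(u, v) = r_uu · N̂ = 0,
  M(u, v) = r_uv · N̂ = -7/sqrt(u^2 + 49),
  N(u, v) = r_vv · N̂ = 0.
Evaluating at (u, v) = (9/2, -3*pi/4):
  L = 0, M = -14*sqrt(277)/277, N = 0.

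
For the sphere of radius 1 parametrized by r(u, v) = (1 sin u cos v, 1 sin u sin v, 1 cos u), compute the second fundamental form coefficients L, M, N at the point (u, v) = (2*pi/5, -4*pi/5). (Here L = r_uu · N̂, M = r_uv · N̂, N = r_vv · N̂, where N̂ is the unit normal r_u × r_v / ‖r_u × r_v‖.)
L = -1;  M = 0;  N = -5/8 - sqrt(5)/8

Compute the unit normal N̂(u, v) = (sin(u)^2*cos(v)/Abs(sin(u)), sin(u)^2*sin(v)/Abs(sin(u)), sin(2*u)/(2*Abs(sin(u)))), and the second partials r_uu, r_uv, r_vv. Take dot products:
  L(u, v) = r_uu · N̂ = -sin(u)/Abs(sin(u)),
  M(u, v) = r_uv · N̂ = 0,
  N(u, v) = r_vv · N̂ = -sin(u)^3/Abs(sin(u)).
Evaluating at (u, v) = (2*pi/5, -4*pi/5):
  L = -1, M = 0, N = -5/8 - sqrt(5)/8.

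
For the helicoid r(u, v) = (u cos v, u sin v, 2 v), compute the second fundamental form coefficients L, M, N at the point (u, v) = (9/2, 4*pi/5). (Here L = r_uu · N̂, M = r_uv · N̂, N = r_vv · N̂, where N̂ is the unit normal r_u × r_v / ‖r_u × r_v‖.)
L = 0;  M = -4*sqrt(97)/97;  N = 0

Compute the unit normal N̂(u, v) = (2*sin(v)/sqrt(u^2 + 4), -2*cos(v)/sqrt(u^2 + 4), u/sqrt(u^2 + 4)), and the second partials r_uu, r_uv, r_vv. Take dot products:
  L(u, v) = r_uu · N̂ = 0,
  M(u, v) = r_uv · N̂ = -2/sqrt(u^2 + 4),
  N(u, v) = r_vv · N̂ = 0.
Evaluating at (u, v) = (9/2, 4*pi/5):
  L = 0, M = -4*sqrt(97)/97, N = 0.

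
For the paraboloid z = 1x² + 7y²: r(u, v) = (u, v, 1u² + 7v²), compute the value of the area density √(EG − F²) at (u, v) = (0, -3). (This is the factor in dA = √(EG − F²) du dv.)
√(EG − F²)|_{(0, -3)} = sqrt(1765)

E = 4*u^2 + 1, F = 28*u*v, G = 196*v^2 + 1, so EG − F² = 4*u^2 + 196*v^2 + 1. Taking the positive square root: √(EG − F²) = sqrt(4*u^2 + 196*v^2 + 1). At (u, v) = (0, -3): sqrt(1765).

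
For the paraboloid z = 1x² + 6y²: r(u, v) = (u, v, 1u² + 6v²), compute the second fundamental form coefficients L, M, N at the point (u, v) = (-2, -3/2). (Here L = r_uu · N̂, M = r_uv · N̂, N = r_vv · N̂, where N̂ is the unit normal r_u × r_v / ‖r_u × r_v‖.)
L = 2*sqrt(341)/341;  M = 0;  N = 12*sqrt(341)/341

Compute the unit normal N̂(u, v) = (-2*u/sqrt(4*u^2 + 144*v^2 + 1), -12*v/sqrt(4*u^2 + 144*v^2 + 1), 1/sqrt(4*u^2 + 144*v^2 + 1)), and the second partials r_uu, r_uv, r_vv. Take dot products:
  L(u, v) = r_uu · N̂ = 2/sqrt(4*u^2 + 144*v^2 + 1),
  M(u, v) = r_uv · N̂ = 0,
  N(u, v) = r_vv · N̂ = 12/sqrt(4*u^2 + 144*v^2 + 1).
Evaluating at (u, v) = (-2, -3/2):
  L = 2*sqrt(341)/341, M = 0, N = 12*sqrt(341)/341.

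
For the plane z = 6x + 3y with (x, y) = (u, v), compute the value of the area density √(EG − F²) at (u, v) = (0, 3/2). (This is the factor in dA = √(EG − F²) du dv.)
√(EG − F²)|_{(0, 3/2)} = sqrt(46)

E = 37, F = 18, G = 10, so EG − F² = 46. Taking the positive square root: √(EG − F²) = sqrt(46). At (u, v) = (0, 3/2): sqrt(46).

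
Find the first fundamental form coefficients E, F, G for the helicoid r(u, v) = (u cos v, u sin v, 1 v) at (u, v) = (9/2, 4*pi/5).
E = 1;  F = 0;  G = 85/4

Partials: r_u = (cos(v), sin(v), 0), r_v = (-u*sin(v), u*cos(v), 1). As functions of (u, v):
  E = r_u · r_u = 1,
  F = r_u · r_v = 0,
  G = r_v · r_v = u^2 + 1.
Evaluating at (u, v) = (9/2, 4*pi/5): E = 1, F = 0, G = 85/4.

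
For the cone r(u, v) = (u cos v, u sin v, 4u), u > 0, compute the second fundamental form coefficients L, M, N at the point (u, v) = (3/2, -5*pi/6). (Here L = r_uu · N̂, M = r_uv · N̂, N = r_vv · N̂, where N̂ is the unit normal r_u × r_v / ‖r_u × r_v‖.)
L = 0;  M = 0;  N = 6*sqrt(17)/17

Compute the unit normal N̂(u, v) = (-4*sqrt(17)*u*cos(v)/(17*Abs(u)), -4*sqrt(17)*u*sin(v)/(17*Abs(u)), sqrt(17)*u/(17*Abs(u))), and the second partials r_uu, r_uv, r_vv. Take dot products:
  L(u, v) = r_uu · N̂ = 0,
  M(u, v) = r_uv · N̂ = 0,
  N(u, v) = r_vv · N̂ = 4*sqrt(17)*u^2/(17*Abs(u)).
Evaluating at (u, v) = (3/2, -5*pi/6):
  L = 0, M = 0, N = 6*sqrt(17)/17.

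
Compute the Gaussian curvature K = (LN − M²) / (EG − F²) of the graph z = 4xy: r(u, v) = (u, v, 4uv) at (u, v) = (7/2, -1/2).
K = -16/40401

Coefficients of the first fundamental form: E = 16*v^2 + 1, F = 16*u*v, G = 16*u^2 + 1.
Coefficients of the second fundamental form: L = 0, M = 4/sqrt(16*u^2 + 16*v^2 + 1), N = 0.
Assemble K = (LN − M²)/(EG − F²) = -16/(256*u^4 + 512*u^2*v^2 + 32*u^2 + 256*v^4 + 32*v^2 + 1). At (u, v) = (7/2, -1/2): K = -16/40401.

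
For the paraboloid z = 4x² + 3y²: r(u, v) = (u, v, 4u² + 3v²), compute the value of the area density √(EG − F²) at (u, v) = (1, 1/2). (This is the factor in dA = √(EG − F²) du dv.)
√(EG − F²)|_{(1, 1/2)} = sqrt(74)

E = 64*u^2 + 1, F = 48*u*v, G = 36*v^2 + 1, so EG − F² = 64*u^2 + 36*v^2 + 1. Taking the positive square root: √(EG − F²) = sqrt(64*u^2 + 36*v^2 + 1). At (u, v) = (1, 1/2): sqrt(74).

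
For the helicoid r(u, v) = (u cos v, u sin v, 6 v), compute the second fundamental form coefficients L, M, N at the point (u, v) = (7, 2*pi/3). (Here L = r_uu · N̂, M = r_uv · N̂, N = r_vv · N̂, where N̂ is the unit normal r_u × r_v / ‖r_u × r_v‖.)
L = 0;  M = -6*sqrt(85)/85;  N = 0

Compute the unit normal N̂(u, v) = (6*sin(v)/sqrt(u^2 + 36), -6*cos(v)/sqrt(u^2 + 36), u/sqrt(u^2 + 36)), and the second partials r_uu, r_uv, r_vv. Take dot products:
  L(u, v) = r_uu · N̂ = 0,
  M(u, v) = r_uv · N̂ = -6/sqrt(u^2 + 36),
  N(u, v) = r_vv · N̂ = 0.
Evaluating at (u, v) = (7, 2*pi/3):
  L = 0, M = -6*sqrt(85)/85, N = 0.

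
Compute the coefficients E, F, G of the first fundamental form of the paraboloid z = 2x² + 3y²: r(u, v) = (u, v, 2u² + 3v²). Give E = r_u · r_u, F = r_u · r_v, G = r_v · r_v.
E = 16*u^2 + 1;  F = 24*u*v;  G = 36*v^2 + 1

Compute partials: r_u = (1, 0, 4*u), r_v = (0, 1, 6*v). Then
  E = r_u · r_u = 16*u^2 + 1,
  F = r_u · r_v = 24*u*v,
  G = r_v · r_v = 36*v^2 + 1.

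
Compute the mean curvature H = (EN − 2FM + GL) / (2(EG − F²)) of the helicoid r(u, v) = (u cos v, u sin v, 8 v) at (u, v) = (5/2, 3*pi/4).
H = 0

With E = 1, F = 0, G = u^2 + 64, L = 0, M = -8/sqrt(u^2 + 64), N = 0, assemble
  H = (EN − 2FM + GL) / (2(EG − F²)) = 0.
At (u, v) = (5/2, 3*pi/4): H = 0.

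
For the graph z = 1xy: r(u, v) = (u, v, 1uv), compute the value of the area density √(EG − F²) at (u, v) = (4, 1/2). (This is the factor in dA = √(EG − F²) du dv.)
√(EG − F²)|_{(4, 1/2)} = sqrt(69)/2

E = v^2 + 1, F = u*v, G = u^2 + 1, so EG − F² = u^2 + v^2 + 1. Taking the positive square root: √(EG − F²) = sqrt(u^2 + v^2 + 1). At (u, v) = (4, 1/2): sqrt(69)/2.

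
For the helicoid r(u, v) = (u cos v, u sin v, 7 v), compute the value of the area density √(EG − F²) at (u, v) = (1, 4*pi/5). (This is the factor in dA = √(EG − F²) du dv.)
√(EG − F²)|_{(1, 4*pi/5)} = 5*sqrt(2)

E = 1, F = 0, G = u^2 + 49, so EG − F² = u^2 + 49. Taking the positive square root: √(EG − F²) = sqrt(u^2 + 49). At (u, v) = (1, 4*pi/5): 5*sqrt(2).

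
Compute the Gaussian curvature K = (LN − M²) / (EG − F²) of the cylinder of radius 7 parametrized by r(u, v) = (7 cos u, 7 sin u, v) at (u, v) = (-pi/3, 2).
K = 0

Coefficients of the first fundamental form: E = 49, F = 0, G = 1.
Coefficients of the second fundamental form: L = -7, M = 0, N = 0.
Assemble K = (LN − M²)/(EG − F²) = 0. At (u, v) = (-pi/3, 2): K = 0.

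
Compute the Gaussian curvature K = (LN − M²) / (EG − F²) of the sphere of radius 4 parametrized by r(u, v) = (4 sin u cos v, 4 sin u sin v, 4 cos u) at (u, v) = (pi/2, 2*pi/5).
K = 1/16

Coefficients of the first fundamental form: E = 16, F = 0, G = 16*sin(u)^2.
Coefficients of the second fundamental form: L = -4*sin(u)/Abs(sin(u)), M = 0, N = -4*sin(u)^3/Abs(sin(u)).
Assemble K = (LN − M²)/(EG − F²) = 1/16. At (u, v) = (pi/2, 2*pi/5): K = 1/16.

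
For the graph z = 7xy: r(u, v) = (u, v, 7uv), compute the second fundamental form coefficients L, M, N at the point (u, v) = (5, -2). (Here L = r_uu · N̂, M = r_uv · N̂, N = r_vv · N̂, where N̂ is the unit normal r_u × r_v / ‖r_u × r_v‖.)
L = 0;  M = 7*sqrt(158)/474;  N = 0

Compute the unit normal N̂(u, v) = (-7*v/sqrt(49*u^2 + 49*v^2 + 1), -7*u/sqrt(49*u^2 + 49*v^2 + 1), 1/sqrt(49*u^2 + 49*v^2 + 1)), and the second partials r_uu, r_uv, r_vv. Take dot products:
  L(u, v) = r_uu · N̂ = 0,
  M(u, v) = r_uv · N̂ = 7/sqrt(49*u^2 + 49*v^2 + 1),
  N(u, v) = r_vv · N̂ = 0.
Evaluating at (u, v) = (5, -2):
  L = 0, M = 7*sqrt(158)/474, N = 0.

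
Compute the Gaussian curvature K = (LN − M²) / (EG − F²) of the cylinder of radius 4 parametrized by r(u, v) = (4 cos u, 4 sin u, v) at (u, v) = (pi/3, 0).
K = 0

Coefficients of the first fundamental form: E = 16, F = 0, G = 1.
Coefficients of the second fundamental form: L = -4, M = 0, N = 0.
Assemble K = (LN − M²)/(EG − F²) = 0. At (u, v) = (pi/3, 0): K = 0.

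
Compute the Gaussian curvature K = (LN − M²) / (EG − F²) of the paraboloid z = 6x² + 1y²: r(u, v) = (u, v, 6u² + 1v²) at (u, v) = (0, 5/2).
K = 6/169

Coefficients of the first fundamental form: E = 144*u^2 + 1, F = 24*u*v, G = 4*v^2 + 1.
Coefficients of the second fundamental form: L = 12/sqrt(144*u^2 + 4*v^2 + 1), M = 0, N = 2/sqrt(144*u^2 + 4*v^2 + 1).
Assemble K = (LN − M²)/(EG − F²) = 24/(20736*u^4 + 1152*u^2*v^2 + 288*u^2 + 16*v^4 + 8*v^2 + 1). At (u, v) = (0, 5/2): K = 6/169.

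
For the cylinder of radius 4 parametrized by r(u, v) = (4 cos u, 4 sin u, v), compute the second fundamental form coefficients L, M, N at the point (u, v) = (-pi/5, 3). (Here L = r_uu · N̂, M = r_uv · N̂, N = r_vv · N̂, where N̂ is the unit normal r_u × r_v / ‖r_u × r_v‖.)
L = -4;  M = 0;  N = 0

Compute the unit normal N̂(u, v) = (cos(u), sin(u), 0), and the second partials r_uu, r_uv, r_vv. Take dot products:
  L(u, v) = r_uu · N̂ = -4,
  M(u, v) = r_uv · N̂ = 0,
  N(u, v) = r_vv · N̂ = 0.
Evaluating at (u, v) = (-pi/5, 3):
  L = -4, M = 0, N = 0.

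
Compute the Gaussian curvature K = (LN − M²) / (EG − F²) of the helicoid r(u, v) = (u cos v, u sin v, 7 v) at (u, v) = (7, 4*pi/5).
K = -1/196

Coefficients of the first fundamental form: E = 1, F = 0, G = u^2 + 49.
Coefficients of the second fundamental form: L = 0, M = -7/sqrt(u^2 + 49), N = 0.
Assemble K = (LN − M²)/(EG − F²) = -49/(u^2 + 49)^2. At (u, v) = (7, 4*pi/5): K = -1/196.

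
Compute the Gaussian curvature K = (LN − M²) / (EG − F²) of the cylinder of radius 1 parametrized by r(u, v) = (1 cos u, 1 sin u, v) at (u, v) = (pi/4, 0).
K = 0

Coefficients of the first fundamental form: E = 1, F = 0, G = 1.
Coefficients of the second fundamental form: L = -1, M = 0, N = 0.
Assemble K = (LN − M²)/(EG − F²) = 0. At (u, v) = (pi/4, 0): K = 0.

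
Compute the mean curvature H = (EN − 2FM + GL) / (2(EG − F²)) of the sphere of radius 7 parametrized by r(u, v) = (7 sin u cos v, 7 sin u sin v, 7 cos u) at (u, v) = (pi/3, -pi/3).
H = -1/7

With E = 49, F = 0, G = 49*sin(u)^2, L = -7*sin(u)/Abs(sin(u)), M = 0, N = -7*sin(u)^3/Abs(sin(u)), assemble
  H = (EN − 2FM + GL) / (2(EG − F²)) = -sin(u)/(7*Abs(sin(u))).
At (u, v) = (pi/3, -pi/3): H = -1/7.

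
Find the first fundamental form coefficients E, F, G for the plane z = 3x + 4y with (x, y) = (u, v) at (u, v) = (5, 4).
E = 10;  F = 12;  G = 17

Partials: r_u = (1, 0, 3), r_v = (0, 1, 4). As functions of (u, v):
  E = r_u · r_u = 10,
  F = r_u · r_v = 12,
  G = r_v · r_v = 17.
Evaluating at (u, v) = (5, 4): E = 10, F = 12, G = 17.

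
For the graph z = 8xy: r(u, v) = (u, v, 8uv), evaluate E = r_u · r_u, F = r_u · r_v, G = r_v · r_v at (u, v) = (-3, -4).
E = 1025;  F = 768;  G = 577

Partials: r_u = (1, 0, 8*v), r_v = (0, 1, 8*u). As functions of (u, v):
  E = r_u · r_u = 64*v^2 + 1,
  F = r_u · r_v = 64*u*v,
  G = r_v · r_v = 64*u^2 + 1.
Evaluating at (u, v) = (-3, -4): E = 1025, F = 768, G = 577.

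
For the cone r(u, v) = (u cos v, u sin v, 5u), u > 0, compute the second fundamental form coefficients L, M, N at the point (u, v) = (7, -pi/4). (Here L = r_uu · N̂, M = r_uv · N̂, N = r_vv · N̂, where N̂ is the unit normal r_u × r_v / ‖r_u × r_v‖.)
L = 0;  M = 0;  N = 35*sqrt(26)/26

Compute the unit normal N̂(u, v) = (-5*sqrt(26)*u*cos(v)/(26*Abs(u)), -5*sqrt(26)*u*sin(v)/(26*Abs(u)), sqrt(26)*u/(26*Abs(u))), and the second partials r_uu, r_uv, r_vv. Take dot products:
  L(u, v) = r_uu · N̂ = 0,
  M(u, v) = r_uv · N̂ = 0,
  N(u, v) = r_vv · N̂ = 5*sqrt(26)*u^2/(26*Abs(u)).
Evaluating at (u, v) = (7, -pi/4):
  L = 0, M = 0, N = 35*sqrt(26)/26.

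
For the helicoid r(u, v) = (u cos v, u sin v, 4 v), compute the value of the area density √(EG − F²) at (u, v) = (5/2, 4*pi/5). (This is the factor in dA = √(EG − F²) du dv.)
√(EG − F²)|_{(5/2, 4*pi/5)} = sqrt(89)/2

E = 1, F = 0, G = u^2 + 16, so EG − F² = u^2 + 16. Taking the positive square root: √(EG − F²) = sqrt(u^2 + 16). At (u, v) = (5/2, 4*pi/5): sqrt(89)/2.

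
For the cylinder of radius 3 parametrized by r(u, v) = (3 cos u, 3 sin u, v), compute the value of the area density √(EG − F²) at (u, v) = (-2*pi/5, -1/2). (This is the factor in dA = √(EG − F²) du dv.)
√(EG − F²)|_{(-2*pi/5, -1/2)} = 3

E = 9, F = 0, G = 1, so EG − F² = 9. Taking the positive square root: √(EG − F²) = 3. At (u, v) = (-2*pi/5, -1/2): 3.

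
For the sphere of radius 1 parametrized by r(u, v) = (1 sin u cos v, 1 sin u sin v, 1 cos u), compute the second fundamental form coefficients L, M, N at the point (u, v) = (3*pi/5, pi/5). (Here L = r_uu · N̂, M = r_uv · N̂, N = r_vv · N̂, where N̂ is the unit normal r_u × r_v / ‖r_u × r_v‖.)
L = -1;  M = 0;  N = -5/8 - sqrt(5)/8

Compute the unit normal N̂(u, v) = (sin(u)^2*cos(v)/Abs(sin(u)), sin(u)^2*sin(v)/Abs(sin(u)), sin(2*u)/(2*Abs(sin(u)))), and the second partials r_uu, r_uv, r_vv. Take dot products:
  L(u, v) = r_uu · N̂ = -sin(u)/Abs(sin(u)),
  M(u, v) = r_uv · N̂ = 0,
  N(u, v) = r_vv · N̂ = -sin(u)^3/Abs(sin(u)).
Evaluating at (u, v) = (3*pi/5, pi/5):
  L = -1, M = 0, N = -5/8 - sqrt(5)/8.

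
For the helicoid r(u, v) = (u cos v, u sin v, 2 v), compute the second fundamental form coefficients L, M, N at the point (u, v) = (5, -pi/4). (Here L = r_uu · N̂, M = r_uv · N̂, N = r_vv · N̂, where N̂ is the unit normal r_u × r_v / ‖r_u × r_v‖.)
L = 0;  M = -2*sqrt(29)/29;  N = 0

Compute the unit normal N̂(u, v) = (2*sin(v)/sqrt(u^2 + 4), -2*cos(v)/sqrt(u^2 + 4), u/sqrt(u^2 + 4)), and the second partials r_uu, r_uv, r_vv. Take dot products:
  L(u, v) = r_uu · N̂ = 0,
  M(u, v) = r_uv · N̂ = -2/sqrt(u^2 + 4),
  N(u, v) = r_vv · N̂ = 0.
Evaluating at (u, v) = (5, -pi/4):
  L = 0, M = -2*sqrt(29)/29, N = 0.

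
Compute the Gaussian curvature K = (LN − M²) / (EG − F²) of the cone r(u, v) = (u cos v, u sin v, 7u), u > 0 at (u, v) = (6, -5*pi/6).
K = 0

Coefficients of the first fundamental form: E = 50, F = 0, G = u^2.
Coefficients of the second fundamental form: L = 0, M = 0, N = 7*sqrt(2)*u^2/(10*Abs(u)).
Assemble K = (LN − M²)/(EG − F²) = 0. At (u, v) = (6, -5*pi/6): K = 0.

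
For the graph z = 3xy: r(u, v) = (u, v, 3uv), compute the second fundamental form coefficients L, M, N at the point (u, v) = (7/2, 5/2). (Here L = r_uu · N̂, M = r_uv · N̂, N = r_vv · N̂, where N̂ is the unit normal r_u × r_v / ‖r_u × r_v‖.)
L = 0;  M = 3*sqrt(670)/335;  N = 0

Compute the unit normal N̂(u, v) = (-3*v/sqrt(9*u^2 + 9*v^2 + 1), -3*u/sqrt(9*u^2 + 9*v^2 + 1), 1/sqrt(9*u^2 + 9*v^2 + 1)), and the second partials r_uu, r_uv, r_vv. Take dot products:
  L(u, v) = r_uu · N̂ = 0,
  M(u, v) = r_uv · N̂ = 3/sqrt(9*u^2 + 9*v^2 + 1),
  N(u, v) = r_vv · N̂ = 0.
Evaluating at (u, v) = (7/2, 5/2):
  L = 0, M = 3*sqrt(670)/335, N = 0.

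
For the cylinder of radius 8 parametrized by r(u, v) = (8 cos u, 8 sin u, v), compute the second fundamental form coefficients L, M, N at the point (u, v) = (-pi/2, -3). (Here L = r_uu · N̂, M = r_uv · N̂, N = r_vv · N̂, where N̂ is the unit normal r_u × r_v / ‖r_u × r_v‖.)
L = -8;  M = 0;  N = 0

Compute the unit normal N̂(u, v) = (cos(u), sin(u), 0), and the second partials r_uu, r_uv, r_vv. Take dot products:
  L(u, v) = r_uu · N̂ = -8,
  M(u, v) = r_uv · N̂ = 0,
  N(u, v) = r_vv · N̂ = 0.
Evaluating at (u, v) = (-pi/2, -3):
  L = -8, M = 0, N = 0.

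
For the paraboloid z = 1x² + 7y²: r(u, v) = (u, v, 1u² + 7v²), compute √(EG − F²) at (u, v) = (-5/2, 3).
√(EG − F²)|_{(-5/2, 3)} = sqrt(1790)

E = 4*u^2 + 1, F = 28*u*v, G = 196*v^2 + 1; EG − F² = 4*u^2 + 196*v^2 + 1; √(EG − F²) = sqrt(4*u^2 + 196*v^2 + 1). At the given point: sqrt(1790).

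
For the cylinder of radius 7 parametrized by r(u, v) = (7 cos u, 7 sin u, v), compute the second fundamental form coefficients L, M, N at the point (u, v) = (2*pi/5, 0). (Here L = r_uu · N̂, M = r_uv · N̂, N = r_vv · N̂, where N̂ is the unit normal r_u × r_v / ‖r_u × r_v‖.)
L = -7;  M = 0;  N = 0

Compute the unit normal N̂(u, v) = (cos(u), sin(u), 0), and the second partials r_uu, r_uv, r_vv. Take dot products:
  L(u, v) = r_uu · N̂ = -7,
  M(u, v) = r_uv · N̂ = 0,
  N(u, v) = r_vv · N̂ = 0.
Evaluating at (u, v) = (2*pi/5, 0):
  L = -7, M = 0, N = 0.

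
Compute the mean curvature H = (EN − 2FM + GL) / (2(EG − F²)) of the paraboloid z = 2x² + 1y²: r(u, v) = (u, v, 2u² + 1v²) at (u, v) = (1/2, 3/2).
H = 25*sqrt(14)/196

With E = 16*u^2 + 1, F = 8*u*v, G = 4*v^2 + 1, L = 4/sqrt(16*u^2 + 4*v^2 + 1), M = 0, N = 2/sqrt(16*u^2 + 4*v^2 + 1), assemble
  H = (EN − 2FM + GL) / (2(EG − F²)) = (16*u^2 + 8*v^2 + 3)/(16*u^2 + 4*v^2 + 1)^(3/2).
At (u, v) = (1/2, 3/2): H = 25*sqrt(14)/196.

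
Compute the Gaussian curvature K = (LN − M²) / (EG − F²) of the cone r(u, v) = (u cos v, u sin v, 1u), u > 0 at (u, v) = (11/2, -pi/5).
K = 0

Coefficients of the first fundamental form: E = 2, F = 0, G = u^2.
Coefficients of the second fundamental form: L = 0, M = 0, N = sqrt(2)*u^2/(2*Abs(u)).
Assemble K = (LN − M²)/(EG − F²) = 0. At (u, v) = (11/2, -pi/5): K = 0.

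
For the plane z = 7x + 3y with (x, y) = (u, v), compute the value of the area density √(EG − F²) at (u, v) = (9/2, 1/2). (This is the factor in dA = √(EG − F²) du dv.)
√(EG − F²)|_{(9/2, 1/2)} = sqrt(59)

E = 50, F = 21, G = 10, so EG − F² = 59. Taking the positive square root: √(EG − F²) = sqrt(59). At (u, v) = (9/2, 1/2): sqrt(59).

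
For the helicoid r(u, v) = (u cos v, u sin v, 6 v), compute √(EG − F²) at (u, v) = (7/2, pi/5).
√(EG − F²)|_{(7/2, pi/5)} = sqrt(193)/2

E = 1, F = 0, G = u^2 + 36; EG − F² = u^2 + 36; √(EG − F²) = sqrt(u^2 + 36). At the given point: sqrt(193)/2.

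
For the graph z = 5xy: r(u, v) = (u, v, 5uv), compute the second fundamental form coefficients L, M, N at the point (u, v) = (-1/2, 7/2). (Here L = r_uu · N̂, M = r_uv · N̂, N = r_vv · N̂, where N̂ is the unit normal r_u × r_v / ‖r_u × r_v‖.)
L = 0;  M = 5*sqrt(1254)/627;  N = 0

Compute the unit normal N̂(u, v) = (-5*v/sqrt(25*u^2 + 25*v^2 + 1), -5*u/sqrt(25*u^2 + 25*v^2 + 1), 1/sqrt(25*u^2 + 25*v^2 + 1)), and the second partials r_uu, r_uv, r_vv. Take dot products:
  L(u, v) = r_uu · N̂ = 0,
  M(u, v) = r_uv · N̂ = 5/sqrt(25*u^2 + 25*v^2 + 1),
  N(u, v) = r_vv · N̂ = 0.
Evaluating at (u, v) = (-1/2, 7/2):
  L = 0, M = 5*sqrt(1254)/627, N = 0.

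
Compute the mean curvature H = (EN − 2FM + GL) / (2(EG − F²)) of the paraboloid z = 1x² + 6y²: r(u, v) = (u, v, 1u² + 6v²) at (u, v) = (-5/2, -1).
H = 301*sqrt(170)/28900

With E = 4*u^2 + 1, F = 24*u*v, G = 144*v^2 + 1, L = 2/sqrt(4*u^2 + 144*v^2 + 1), M = 0, N = 12/sqrt(4*u^2 + 144*v^2 + 1), assemble
  H = (EN − 2FM + GL) / (2(EG − F²)) = (24*u^2 + 144*v^2 + 7)/(4*u^2 + 144*v^2 + 1)^(3/2).
At (u, v) = (-5/2, -1): H = 301*sqrt(170)/28900.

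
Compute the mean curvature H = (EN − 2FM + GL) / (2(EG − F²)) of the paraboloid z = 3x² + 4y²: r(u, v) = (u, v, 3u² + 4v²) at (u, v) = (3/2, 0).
H = 331*sqrt(82)/6724

With E = 36*u^2 + 1, F = 48*u*v, G = 64*v^2 + 1, L = 6/sqrt(36*u^2 + 64*v^2 + 1), M = 0, N = 8/sqrt(36*u^2 + 64*v^2 + 1), assemble
  H = (EN − 2FM + GL) / (2(EG − F²)) = (144*u^2 + 192*v^2 + 7)/(36*u^2 + 64*v^2 + 1)^(3/2).
At (u, v) = (3/2, 0): H = 331*sqrt(82)/6724.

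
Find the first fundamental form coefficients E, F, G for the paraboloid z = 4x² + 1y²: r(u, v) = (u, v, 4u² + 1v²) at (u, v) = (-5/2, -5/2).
E = 401;  F = 100;  G = 26

Partials: r_u = (1, 0, 8*u), r_v = (0, 1, 2*v). As functions of (u, v):
  E = r_u · r_u = 64*u^2 + 1,
  F = r_u · r_v = 16*u*v,
  G = r_v · r_v = 4*v^2 + 1.
Evaluating at (u, v) = (-5/2, -5/2): E = 401, F = 100, G = 26.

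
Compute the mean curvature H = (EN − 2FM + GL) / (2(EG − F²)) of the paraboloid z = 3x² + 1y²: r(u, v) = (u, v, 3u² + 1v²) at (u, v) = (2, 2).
H = 4*sqrt(161)/529

With E = 36*u^2 + 1, F = 12*u*v, G = 4*v^2 + 1, L = 6/sqrt(36*u^2 + 4*v^2 + 1), M = 0, N = 2/sqrt(36*u^2 + 4*v^2 + 1), assemble
  H = (EN − 2FM + GL) / (2(EG − F²)) = 4*(9*u^2 + 3*v^2 + 1)/(36*u^2 + 4*v^2 + 1)^(3/2).
At (u, v) = (2, 2): H = 4*sqrt(161)/529.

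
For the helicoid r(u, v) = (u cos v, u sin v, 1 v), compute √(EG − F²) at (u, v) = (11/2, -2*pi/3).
√(EG − F²)|_{(11/2, -2*pi/3)} = 5*sqrt(5)/2

E = 1, F = 0, G = u^2 + 1; EG − F² = u^2 + 1; √(EG − F²) = sqrt(u^2 + 1). At the given point: 5*sqrt(5)/2.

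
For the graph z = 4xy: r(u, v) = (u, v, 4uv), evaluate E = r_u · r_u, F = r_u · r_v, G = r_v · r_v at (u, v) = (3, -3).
E = 145;  F = -144;  G = 145

Partials: r_u = (1, 0, 4*v), r_v = (0, 1, 4*u). As functions of (u, v):
  E = r_u · r_u = 16*v^2 + 1,
  F = r_u · r_v = 16*u*v,
  G = r_v · r_v = 16*u^2 + 1.
Evaluating at (u, v) = (3, -3): E = 145, F = -144, G = 145.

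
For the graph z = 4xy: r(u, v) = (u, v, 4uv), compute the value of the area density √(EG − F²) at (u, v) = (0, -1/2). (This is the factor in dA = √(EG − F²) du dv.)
√(EG − F²)|_{(0, -1/2)} = sqrt(5)

E = 16*v^2 + 1, F = 16*u*v, G = 16*u^2 + 1, so EG − F² = 16*u^2 + 16*v^2 + 1. Taking the positive square root: √(EG − F²) = sqrt(16*u^2 + 16*v^2 + 1). At (u, v) = (0, -1/2): sqrt(5).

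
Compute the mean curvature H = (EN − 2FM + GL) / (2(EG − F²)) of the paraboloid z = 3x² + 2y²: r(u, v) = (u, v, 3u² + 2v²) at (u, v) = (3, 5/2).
H = 953*sqrt(17)/36125

With E = 36*u^2 + 1, F = 24*u*v, G = 16*v^2 + 1, L = 6/sqrt(36*u^2 + 16*v^2 + 1), M = 0, N = 4/sqrt(36*u^2 + 16*v^2 + 1), assemble
  H = (EN − 2FM + GL) / (2(EG − F²)) = (72*u^2 + 48*v^2 + 5)/(36*u^2 + 16*v^2 + 1)^(3/2).
At (u, v) = (3, 5/2): H = 953*sqrt(17)/36125.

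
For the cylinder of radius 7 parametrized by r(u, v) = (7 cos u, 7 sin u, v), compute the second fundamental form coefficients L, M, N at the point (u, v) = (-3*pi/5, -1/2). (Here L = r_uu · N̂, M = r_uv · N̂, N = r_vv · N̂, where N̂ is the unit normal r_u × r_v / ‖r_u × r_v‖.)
L = -7;  M = 0;  N = 0

Compute the unit normal N̂(u, v) = (cos(u), sin(u), 0), and the second partials r_uu, r_uv, r_vv. Take dot products:
  L(u, v) = r_uu · N̂ = -7,
  M(u, v) = r_uv · N̂ = 0,
  N(u, v) = r_vv · N̂ = 0.
Evaluating at (u, v) = (-3*pi/5, -1/2):
  L = -7, M = 0, N = 0.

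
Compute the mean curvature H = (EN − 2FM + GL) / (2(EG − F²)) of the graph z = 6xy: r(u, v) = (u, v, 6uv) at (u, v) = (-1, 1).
H = 216*sqrt(73)/5329

With E = 36*v^2 + 1, F = 36*u*v, G = 36*u^2 + 1, L = 0, M = 6/sqrt(36*u^2 + 36*v^2 + 1), N = 0, assemble
  H = (EN − 2FM + GL) / (2(EG − F²)) = -216*u*v/(36*u^2 + 36*v^2 + 1)^(3/2).
At (u, v) = (-1, 1): H = 216*sqrt(73)/5329.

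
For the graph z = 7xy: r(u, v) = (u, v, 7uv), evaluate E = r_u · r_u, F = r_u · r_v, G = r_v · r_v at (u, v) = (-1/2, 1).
E = 50;  F = -49/2;  G = 53/4

Partials: r_u = (1, 0, 7*v), r_v = (0, 1, 7*u). As functions of (u, v):
  E = r_u · r_u = 49*v^2 + 1,
  F = r_u · r_v = 49*u*v,
  G = r_v · r_v = 49*u^2 + 1.
Evaluating at (u, v) = (-1/2, 1): E = 50, F = -49/2, G = 53/4.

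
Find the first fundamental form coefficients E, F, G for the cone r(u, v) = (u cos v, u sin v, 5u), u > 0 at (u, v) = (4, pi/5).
E = 26;  F = 0;  G = 16

Partials: r_u = (cos(v), sin(v), 5), r_v = (-u*sin(v), u*cos(v), 0). As functions of (u, v):
  E = r_u · r_u = 26,
  F = r_u · r_v = 0,
  G = r_v · r_v = u^2.
Evaluating at (u, v) = (4, pi/5): E = 26, F = 0, G = 16.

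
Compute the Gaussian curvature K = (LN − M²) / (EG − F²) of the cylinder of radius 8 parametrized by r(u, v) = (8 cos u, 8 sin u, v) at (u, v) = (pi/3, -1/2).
K = 0

Coefficients of the first fundamental form: E = 64, F = 0, G = 1.
Coefficients of the second fundamental form: L = -8, M = 0, N = 0.
Assemble K = (LN − M²)/(EG − F²) = 0. At (u, v) = (pi/3, -1/2): K = 0.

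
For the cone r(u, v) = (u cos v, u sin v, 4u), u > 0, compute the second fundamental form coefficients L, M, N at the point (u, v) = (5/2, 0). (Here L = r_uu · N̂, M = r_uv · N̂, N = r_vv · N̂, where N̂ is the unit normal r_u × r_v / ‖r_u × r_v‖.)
L = 0;  M = 0;  N = 10*sqrt(17)/17

Compute the unit normal N̂(u, v) = (-4*sqrt(17)*u*cos(v)/(17*Abs(u)), -4*sqrt(17)*u*sin(v)/(17*Abs(u)), sqrt(17)*u/(17*Abs(u))), and the second partials r_uu, r_uv, r_vv. Take dot products:
  L(u, v) = r_uu · N̂ = 0,
  M(u, v) = r_uv · N̂ = 0,
  N(u, v) = r_vv · N̂ = 4*sqrt(17)*u^2/(17*Abs(u)).
Evaluating at (u, v) = (5/2, 0):
  L = 0, M = 0, N = 10*sqrt(17)/17.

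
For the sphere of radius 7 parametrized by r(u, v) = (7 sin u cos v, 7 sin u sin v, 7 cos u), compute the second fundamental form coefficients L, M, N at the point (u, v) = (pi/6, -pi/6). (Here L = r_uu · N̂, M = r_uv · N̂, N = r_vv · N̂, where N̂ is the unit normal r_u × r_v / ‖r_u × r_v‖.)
L = -7;  M = 0;  N = -7/4

Compute the unit normal N̂(u, v) = (sin(u)^2*cos(v)/Abs(sin(u)), sin(u)^2*sin(v)/Abs(sin(u)), sin(2*u)/(2*Abs(sin(u)))), and the second partials r_uu, r_uv, r_vv. Take dot products:
  L(u, v) = r_uu · N̂ = -7*sin(u)/Abs(sin(u)),
  M(u, v) = r_uv · N̂ = 0,
  N(u, v) = r_vv · N̂ = -7*sin(u)^3/Abs(sin(u)).
Evaluating at (u, v) = (pi/6, -pi/6):
  L = -7, M = 0, N = -7/4.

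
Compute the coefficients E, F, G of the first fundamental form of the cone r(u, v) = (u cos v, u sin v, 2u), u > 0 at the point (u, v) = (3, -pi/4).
E = 5;  F = 0;  G = 9

Partials: r_u = (cos(v), sin(v), 2), r_v = (-u*sin(v), u*cos(v), 0). As functions of (u, v):
  E = r_u · r_u = 5,
  F = r_u · r_v = 0,
  G = r_v · r_v = u^2.
Evaluating at (u, v) = (3, -pi/4): E = 5, F = 0, G = 9.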